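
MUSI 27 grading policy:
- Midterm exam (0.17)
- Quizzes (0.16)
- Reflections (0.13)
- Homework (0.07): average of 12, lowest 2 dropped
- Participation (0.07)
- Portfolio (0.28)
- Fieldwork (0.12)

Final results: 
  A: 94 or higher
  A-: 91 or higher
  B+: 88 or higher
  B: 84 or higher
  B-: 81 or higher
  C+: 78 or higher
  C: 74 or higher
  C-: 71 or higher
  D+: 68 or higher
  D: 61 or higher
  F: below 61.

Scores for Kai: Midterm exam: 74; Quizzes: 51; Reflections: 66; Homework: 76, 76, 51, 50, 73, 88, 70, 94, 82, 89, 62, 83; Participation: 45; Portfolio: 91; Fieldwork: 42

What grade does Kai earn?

D+

Homework: drop 50, 51 → average of remaining 10 = 793/10 = 79.3
Weighted total:
  Midterm exam 74 × 0.17 = 12.58
  Quizzes 51 × 0.16 = 8.16
  Reflections 66 × 0.13 = 8.58
  Homework 79.3 × 0.07 = 5.551
  Participation 45 × 0.07 = 3.15
  Portfolio 91 × 0.28 = 25.48
  Fieldwork 42 × 0.12 = 5.04
Sum = 68.541
68.541 is ≥ 68 and < 71 → D+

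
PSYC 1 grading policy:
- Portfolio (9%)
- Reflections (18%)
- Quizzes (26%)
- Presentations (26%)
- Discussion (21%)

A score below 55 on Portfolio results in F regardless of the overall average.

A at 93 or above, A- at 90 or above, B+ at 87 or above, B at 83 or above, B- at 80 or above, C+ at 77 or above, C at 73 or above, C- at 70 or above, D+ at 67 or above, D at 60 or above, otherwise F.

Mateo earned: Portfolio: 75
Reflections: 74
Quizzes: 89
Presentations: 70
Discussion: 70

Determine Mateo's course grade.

Portfolio score 75 ≥ 55: minimum met.
Weighted total:
  Portfolio 75 × 0.09 = 6.75
  Reflections 74 × 0.18 = 13.32
  Quizzes 89 × 0.26 = 23.14
  Presentations 70 × 0.26 = 18.2
  Discussion 70 × 0.21 = 14.7
Sum = 76.11
76.11 is ≥ 73 and < 77 → C

C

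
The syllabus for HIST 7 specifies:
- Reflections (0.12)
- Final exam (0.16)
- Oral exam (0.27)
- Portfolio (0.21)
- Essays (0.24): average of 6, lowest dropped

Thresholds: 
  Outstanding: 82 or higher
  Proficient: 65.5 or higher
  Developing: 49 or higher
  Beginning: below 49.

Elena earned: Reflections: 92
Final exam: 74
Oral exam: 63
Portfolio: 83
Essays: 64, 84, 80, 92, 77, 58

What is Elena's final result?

Essays: drop 58 → average of remaining 5 = 397/5 = 79.4
Weighted total:
  Reflections 92 × 0.12 = 11.04
  Final exam 74 × 0.16 = 11.84
  Oral exam 63 × 0.27 = 17.01
  Portfolio 83 × 0.21 = 17.43
  Essays 79.4 × 0.24 = 19.056
Sum = 76.376
76.376 is ≥ 65.5 and < 82 → Proficient

Proficient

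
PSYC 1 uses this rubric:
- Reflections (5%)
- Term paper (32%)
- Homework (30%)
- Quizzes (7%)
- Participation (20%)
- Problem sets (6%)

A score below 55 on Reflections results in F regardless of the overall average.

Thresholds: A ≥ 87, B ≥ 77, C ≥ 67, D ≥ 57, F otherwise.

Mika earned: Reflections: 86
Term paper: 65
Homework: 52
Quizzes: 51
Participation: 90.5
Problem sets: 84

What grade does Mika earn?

Reflections score 86 ≥ 55: minimum met.
Weighted total:
  Reflections 86 × 0.05 = 4.3
  Term paper 65 × 0.32 = 20.8
  Homework 52 × 0.3 = 15.6
  Quizzes 51 × 0.07 = 3.57
  Participation 90.5 × 0.2 = 18.1
  Problem sets 84 × 0.06 = 5.04
Sum = 67.41
67.41 is ≥ 67 and < 77 → C

C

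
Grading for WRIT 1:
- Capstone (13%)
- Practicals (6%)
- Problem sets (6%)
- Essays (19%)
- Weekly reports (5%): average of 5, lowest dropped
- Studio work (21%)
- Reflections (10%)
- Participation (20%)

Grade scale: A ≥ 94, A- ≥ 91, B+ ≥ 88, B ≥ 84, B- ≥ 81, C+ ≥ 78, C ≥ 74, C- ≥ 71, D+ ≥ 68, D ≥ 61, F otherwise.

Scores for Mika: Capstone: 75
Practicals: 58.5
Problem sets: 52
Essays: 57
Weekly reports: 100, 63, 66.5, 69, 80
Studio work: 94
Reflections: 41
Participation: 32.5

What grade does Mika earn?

D

Weekly reports: drop 63 → average of remaining 4 = 315.5/4 = 78.875
Weighted total:
  Capstone 75 × 0.13 = 9.75
  Practicals 58.5 × 0.06 = 3.51
  Problem sets 52 × 0.06 = 3.12
  Essays 57 × 0.19 = 10.83
  Weekly reports 78.875 × 0.05 = 3.94375
  Studio work 94 × 0.21 = 19.74
  Reflections 41 × 0.1 = 4.1
  Participation 32.5 × 0.2 = 6.5
Sum = 61.49375
61.49375 is ≥ 61 and < 68 → D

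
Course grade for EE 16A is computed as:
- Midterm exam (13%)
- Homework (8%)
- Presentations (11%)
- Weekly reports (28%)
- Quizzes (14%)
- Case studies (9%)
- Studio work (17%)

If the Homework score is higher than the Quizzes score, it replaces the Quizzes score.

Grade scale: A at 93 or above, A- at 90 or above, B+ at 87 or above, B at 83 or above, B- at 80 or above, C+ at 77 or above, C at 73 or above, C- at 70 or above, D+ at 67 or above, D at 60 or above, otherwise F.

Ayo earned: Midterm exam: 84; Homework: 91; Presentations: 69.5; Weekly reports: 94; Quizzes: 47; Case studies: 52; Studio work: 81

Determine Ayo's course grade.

B

Homework (91) > Quizzes (47), so Quizzes counts as 91.
Weighted total:
  Midterm exam 84 × 0.13 = 10.92
  Homework 91 × 0.08 = 7.28
  Presentations 69.5 × 0.11 = 7.645
  Weekly reports 94 × 0.28 = 26.32
  Quizzes 91 × 0.14 = 12.74
  Case studies 52 × 0.09 = 4.68
  Studio work 81 × 0.17 = 13.77
Sum = 83.355
83.355 is ≥ 83 and < 87 → B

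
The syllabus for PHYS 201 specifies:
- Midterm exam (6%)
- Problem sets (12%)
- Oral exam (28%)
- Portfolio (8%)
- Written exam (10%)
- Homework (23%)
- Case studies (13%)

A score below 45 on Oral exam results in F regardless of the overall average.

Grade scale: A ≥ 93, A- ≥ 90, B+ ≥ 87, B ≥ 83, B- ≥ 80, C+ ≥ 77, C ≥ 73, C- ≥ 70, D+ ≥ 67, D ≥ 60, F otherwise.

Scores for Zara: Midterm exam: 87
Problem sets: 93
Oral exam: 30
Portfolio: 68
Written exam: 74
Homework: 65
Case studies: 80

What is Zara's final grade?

Oral exam score 30 < 45: minimum not met.
Weighted total:
  Midterm exam 87 × 0.06 = 5.22
  Problem sets 93 × 0.12 = 11.16
  Oral exam 30 × 0.28 = 8.4
  Portfolio 68 × 0.08 = 5.44
  Written exam 74 × 0.1 = 7.4
  Homework 65 × 0.23 = 14.95
  Case studies 80 × 0.13 = 10.4
Sum = 62.97
Because the Oral exam minimum was not met, the result is F.

F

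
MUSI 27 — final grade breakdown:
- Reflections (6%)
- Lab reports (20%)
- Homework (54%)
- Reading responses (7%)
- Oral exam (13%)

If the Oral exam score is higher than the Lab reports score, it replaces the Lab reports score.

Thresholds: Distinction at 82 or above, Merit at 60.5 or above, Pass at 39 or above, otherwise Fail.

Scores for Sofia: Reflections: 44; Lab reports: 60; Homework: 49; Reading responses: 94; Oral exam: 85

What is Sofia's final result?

Oral exam (85) > Lab reports (60), so Lab reports counts as 85.
Weighted total:
  Reflections 44 × 0.06 = 2.64
  Lab reports 85 × 0.2 = 17
  Homework 49 × 0.54 = 26.46
  Reading responses 94 × 0.07 = 6.58
  Oral exam 85 × 0.13 = 11.05
Sum = 63.73
63.73 is ≥ 60.5 and < 82 → Merit

Merit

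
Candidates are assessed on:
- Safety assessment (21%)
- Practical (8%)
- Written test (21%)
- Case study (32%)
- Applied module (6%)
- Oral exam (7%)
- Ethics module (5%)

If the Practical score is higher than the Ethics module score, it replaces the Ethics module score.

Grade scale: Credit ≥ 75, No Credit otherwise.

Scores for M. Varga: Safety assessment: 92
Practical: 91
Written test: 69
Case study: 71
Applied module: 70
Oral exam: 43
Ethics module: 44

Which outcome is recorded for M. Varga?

Credit

Practical (91) > Ethics module (44), so Ethics module counts as 91.
Weighted total:
  Safety assessment 92 × 0.21 = 19.32
  Practical 91 × 0.08 = 7.28
  Written test 69 × 0.21 = 14.49
  Case study 71 × 0.32 = 22.72
  Applied module 70 × 0.06 = 4.2
  Oral exam 43 × 0.07 = 3.01
  Ethics module 91 × 0.05 = 4.55
Sum = 75.57
75.57 ≥ 75 → Credit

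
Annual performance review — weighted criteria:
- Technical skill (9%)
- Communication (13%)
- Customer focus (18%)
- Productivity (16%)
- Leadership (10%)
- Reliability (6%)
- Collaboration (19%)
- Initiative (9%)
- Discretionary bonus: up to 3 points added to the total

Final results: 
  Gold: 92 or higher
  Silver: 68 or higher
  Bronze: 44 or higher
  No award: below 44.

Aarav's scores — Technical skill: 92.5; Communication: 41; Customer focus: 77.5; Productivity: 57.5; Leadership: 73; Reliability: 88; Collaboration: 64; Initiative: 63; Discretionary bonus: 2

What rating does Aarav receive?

Weighted total:
  Technical skill 92.5 × 0.09 = 8.325
  Communication 41 × 0.13 = 5.33
  Customer focus 77.5 × 0.18 = 13.95
  Productivity 57.5 × 0.16 = 9.2
  Leadership 73 × 0.1 = 7.3
  Reliability 88 × 0.06 = 5.28
  Collaboration 64 × 0.19 = 12.16
  Initiative 63 × 0.09 = 5.67
Sum = 67.215
Discretionary bonus: 67.215 + 2 = 69.215
69.215 is ≥ 68 and < 92 → Silver

Silver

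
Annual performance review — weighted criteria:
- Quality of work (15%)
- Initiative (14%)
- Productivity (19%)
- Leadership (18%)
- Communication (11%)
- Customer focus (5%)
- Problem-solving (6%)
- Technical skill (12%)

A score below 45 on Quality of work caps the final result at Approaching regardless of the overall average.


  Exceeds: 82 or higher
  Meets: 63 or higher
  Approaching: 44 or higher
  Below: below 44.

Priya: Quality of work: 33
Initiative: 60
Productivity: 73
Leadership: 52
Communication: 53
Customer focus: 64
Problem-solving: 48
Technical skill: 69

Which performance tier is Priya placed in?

Quality of work score 33 < 45: minimum not met.
Weighted total:
  Quality of work 33 × 0.15 = 4.95
  Initiative 60 × 0.14 = 8.4
  Productivity 73 × 0.19 = 13.87
  Leadership 52 × 0.18 = 9.36
  Communication 53 × 0.11 = 5.83
  Customer focus 64 × 0.05 = 3.2
  Problem-solving 48 × 0.06 = 2.88
  Technical skill 69 × 0.12 = 8.28
Sum = 56.77
56.77 would be Approaching; cap at Approaching applies → Approaching.

Approaching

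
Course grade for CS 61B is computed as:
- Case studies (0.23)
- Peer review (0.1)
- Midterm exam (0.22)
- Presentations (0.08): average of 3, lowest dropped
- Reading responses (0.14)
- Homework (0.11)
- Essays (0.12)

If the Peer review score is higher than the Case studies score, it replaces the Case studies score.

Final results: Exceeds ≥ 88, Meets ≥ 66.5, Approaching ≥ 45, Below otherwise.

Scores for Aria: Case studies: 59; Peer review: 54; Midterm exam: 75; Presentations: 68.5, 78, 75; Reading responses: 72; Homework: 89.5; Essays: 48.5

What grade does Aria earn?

Presentations: drop 68.5 → average of remaining 2 = 153/2 = 76.5
Peer review (54) ≤ Case studies (59), so Case studies stays at 59.
Weighted total:
  Case studies 59 × 0.23 = 13.57
  Peer review 54 × 0.1 = 5.4
  Midterm exam 75 × 0.22 = 16.5
  Presentations 76.5 × 0.08 = 6.12
  Reading responses 72 × 0.14 = 10.08
  Homework 89.5 × 0.11 = 9.845
  Essays 48.5 × 0.12 = 5.82
Sum = 67.335
67.335 is ≥ 66.5 and < 88 → Meets

Meets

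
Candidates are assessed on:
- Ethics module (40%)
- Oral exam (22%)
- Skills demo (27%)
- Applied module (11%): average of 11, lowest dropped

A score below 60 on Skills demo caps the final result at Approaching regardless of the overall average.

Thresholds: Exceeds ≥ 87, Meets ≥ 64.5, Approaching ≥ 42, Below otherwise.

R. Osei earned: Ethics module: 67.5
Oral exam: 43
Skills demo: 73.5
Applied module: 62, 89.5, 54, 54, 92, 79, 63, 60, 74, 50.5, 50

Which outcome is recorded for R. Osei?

Approaching

Applied module: drop 50 → average of remaining 10 = 678/10 = 67.8
Skills demo score 73.5 ≥ 60: minimum met.
Weighted total:
  Ethics module 67.5 × 0.4 = 27
  Oral exam 43 × 0.22 = 9.46
  Skills demo 73.5 × 0.27 = 19.845
  Applied module 67.8 × 0.11 = 7.458
Sum = 63.763
63.763 is ≥ 42 and < 64.5 → Approaching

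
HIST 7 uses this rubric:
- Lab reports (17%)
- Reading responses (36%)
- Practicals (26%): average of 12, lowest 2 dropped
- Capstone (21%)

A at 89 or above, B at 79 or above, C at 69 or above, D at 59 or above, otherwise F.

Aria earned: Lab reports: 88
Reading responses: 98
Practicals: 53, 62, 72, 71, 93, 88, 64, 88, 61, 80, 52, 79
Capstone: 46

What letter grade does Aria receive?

B

Practicals: drop 52, 53 → average of remaining 10 = 758/10 = 75.8
Weighted total:
  Lab reports 88 × 0.17 = 14.96
  Reading responses 98 × 0.36 = 35.28
  Practicals 75.8 × 0.26 = 19.708
  Capstone 46 × 0.21 = 9.66
Sum = 79.608
79.608 is ≥ 79 and < 89 → B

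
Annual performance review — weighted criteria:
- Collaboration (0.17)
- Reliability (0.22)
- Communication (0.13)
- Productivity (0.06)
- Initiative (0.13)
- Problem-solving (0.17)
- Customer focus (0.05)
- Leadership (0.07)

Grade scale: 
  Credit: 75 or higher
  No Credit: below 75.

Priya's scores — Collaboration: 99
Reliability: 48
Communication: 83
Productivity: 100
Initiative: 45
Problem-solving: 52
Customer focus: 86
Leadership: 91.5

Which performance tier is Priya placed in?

No Credit

Weighted total:
  Collaboration 99 × 0.17 = 16.83
  Reliability 48 × 0.22 = 10.56
  Communication 83 × 0.13 = 10.79
  Productivity 100 × 0.06 = 6
  Initiative 45 × 0.13 = 5.85
  Problem-solving 52 × 0.17 = 8.84
  Customer focus 86 × 0.05 = 4.3
  Leadership 91.5 × 0.07 = 6.405
Sum = 69.575
69.575 < 75 → No Credit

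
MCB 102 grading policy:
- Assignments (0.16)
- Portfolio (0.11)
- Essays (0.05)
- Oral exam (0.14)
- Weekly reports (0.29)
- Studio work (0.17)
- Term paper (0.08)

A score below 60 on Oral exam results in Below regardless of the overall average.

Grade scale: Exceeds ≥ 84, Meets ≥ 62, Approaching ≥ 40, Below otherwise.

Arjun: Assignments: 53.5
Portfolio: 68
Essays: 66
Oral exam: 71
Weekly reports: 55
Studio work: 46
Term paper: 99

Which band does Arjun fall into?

Approaching

Oral exam score 71 ≥ 60: minimum met.
Weighted total:
  Assignments 53.5 × 0.16 = 8.56
  Portfolio 68 × 0.11 = 7.48
  Essays 66 × 0.05 = 3.3
  Oral exam 71 × 0.14 = 9.94
  Weekly reports 55 × 0.29 = 15.95
  Studio work 46 × 0.17 = 7.82
  Term paper 99 × 0.08 = 7.92
Sum = 60.97
60.97 is ≥ 40 and < 62 → Approaching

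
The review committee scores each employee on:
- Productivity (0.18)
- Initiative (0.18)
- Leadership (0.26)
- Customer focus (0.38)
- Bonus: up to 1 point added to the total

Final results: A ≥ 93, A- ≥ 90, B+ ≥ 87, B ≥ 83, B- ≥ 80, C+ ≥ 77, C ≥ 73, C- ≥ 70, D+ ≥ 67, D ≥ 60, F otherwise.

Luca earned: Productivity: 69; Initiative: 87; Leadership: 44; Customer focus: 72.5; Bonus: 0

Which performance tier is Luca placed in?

D+

Weighted total:
  Productivity 69 × 0.18 = 12.42
  Initiative 87 × 0.18 = 15.66
  Leadership 44 × 0.26 = 11.44
  Customer focus 72.5 × 0.38 = 27.55
Sum = 67.07
Bonus: 67.07 + 0 = 67.07
67.07 is ≥ 67 and < 70 → D+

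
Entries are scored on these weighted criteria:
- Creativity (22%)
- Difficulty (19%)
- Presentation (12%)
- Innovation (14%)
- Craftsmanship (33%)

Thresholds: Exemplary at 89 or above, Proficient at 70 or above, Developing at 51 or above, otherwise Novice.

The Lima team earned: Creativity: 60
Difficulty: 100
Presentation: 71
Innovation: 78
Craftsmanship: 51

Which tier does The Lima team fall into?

Developing

Weighted total:
  Creativity 60 × 0.22 = 13.2
  Difficulty 100 × 0.19 = 19
  Presentation 71 × 0.12 = 8.52
  Innovation 78 × 0.14 = 10.92
  Craftsmanship 51 × 0.33 = 16.83
Sum = 68.47
68.47 is ≥ 51 and < 70 → Developing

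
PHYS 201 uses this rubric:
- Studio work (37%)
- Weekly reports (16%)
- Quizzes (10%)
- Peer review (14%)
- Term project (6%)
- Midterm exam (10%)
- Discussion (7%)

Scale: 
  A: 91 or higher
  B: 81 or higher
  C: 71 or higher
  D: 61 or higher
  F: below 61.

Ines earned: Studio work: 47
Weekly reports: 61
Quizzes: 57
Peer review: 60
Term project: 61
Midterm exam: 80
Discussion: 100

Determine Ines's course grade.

Weighted total:
  Studio work 47 × 0.37 = 17.39
  Weekly reports 61 × 0.16 = 9.76
  Quizzes 57 × 0.1 = 5.7
  Peer review 60 × 0.14 = 8.4
  Term project 61 × 0.06 = 3.66
  Midterm exam 80 × 0.1 = 8
  Discussion 100 × 0.07 = 7
Sum = 59.91
59.91 < 61 → F

F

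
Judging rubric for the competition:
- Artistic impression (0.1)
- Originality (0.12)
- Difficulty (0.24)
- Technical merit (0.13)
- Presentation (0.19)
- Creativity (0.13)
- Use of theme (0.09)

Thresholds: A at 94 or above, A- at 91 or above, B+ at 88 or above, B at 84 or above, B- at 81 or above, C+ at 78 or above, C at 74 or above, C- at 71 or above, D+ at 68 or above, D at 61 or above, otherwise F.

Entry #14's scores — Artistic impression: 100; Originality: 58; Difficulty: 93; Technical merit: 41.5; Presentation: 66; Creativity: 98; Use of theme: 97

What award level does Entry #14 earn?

Weighted total:
  Artistic impression 100 × 0.1 = 10
  Originality 58 × 0.12 = 6.96
  Difficulty 93 × 0.24 = 22.32
  Technical merit 41.5 × 0.13 = 5.395
  Presentation 66 × 0.19 = 12.54
  Creativity 98 × 0.13 = 12.74
  Use of theme 97 × 0.09 = 8.73
Sum = 78.685
78.685 is ≥ 78 and < 81 → C+

C+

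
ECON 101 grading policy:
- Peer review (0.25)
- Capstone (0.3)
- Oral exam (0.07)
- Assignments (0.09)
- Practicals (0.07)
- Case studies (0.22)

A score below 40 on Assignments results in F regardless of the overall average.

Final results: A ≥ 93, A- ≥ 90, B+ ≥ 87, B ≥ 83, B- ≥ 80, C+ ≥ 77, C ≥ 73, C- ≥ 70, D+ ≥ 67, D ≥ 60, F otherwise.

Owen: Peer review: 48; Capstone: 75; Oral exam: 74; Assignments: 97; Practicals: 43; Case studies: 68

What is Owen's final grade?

Assignments score 97 ≥ 40: minimum met.
Weighted total:
  Peer review 48 × 0.25 = 12
  Capstone 75 × 0.3 = 22.5
  Oral exam 74 × 0.07 = 5.18
  Assignments 97 × 0.09 = 8.73
  Practicals 43 × 0.07 = 3.01
  Case studies 68 × 0.22 = 14.96
Sum = 66.38
66.38 is ≥ 60 and < 67 → D

D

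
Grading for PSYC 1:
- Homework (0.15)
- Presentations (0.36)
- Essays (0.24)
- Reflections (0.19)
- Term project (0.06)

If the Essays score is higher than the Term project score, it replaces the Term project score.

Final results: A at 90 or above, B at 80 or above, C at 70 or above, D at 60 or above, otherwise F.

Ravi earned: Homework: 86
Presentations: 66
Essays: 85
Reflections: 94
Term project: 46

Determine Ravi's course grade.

B

Essays (85) > Term project (46), so Term project counts as 85.
Weighted total:
  Homework 86 × 0.15 = 12.9
  Presentations 66 × 0.36 = 23.76
  Essays 85 × 0.24 = 20.4
  Reflections 94 × 0.19 = 17.86
  Term project 85 × 0.06 = 5.1
Sum = 80.02
80.02 is ≥ 80 and < 90 → B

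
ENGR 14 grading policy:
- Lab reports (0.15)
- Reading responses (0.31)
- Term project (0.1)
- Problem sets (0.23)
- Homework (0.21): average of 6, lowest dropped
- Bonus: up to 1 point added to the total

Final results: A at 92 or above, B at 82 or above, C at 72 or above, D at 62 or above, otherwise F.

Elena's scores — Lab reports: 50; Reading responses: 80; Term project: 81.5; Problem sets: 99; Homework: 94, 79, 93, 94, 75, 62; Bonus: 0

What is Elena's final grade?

Homework: drop 62 → average of remaining 5 = 435/5 = 87
Weighted total:
  Lab reports 50 × 0.15 = 7.5
  Reading responses 80 × 0.31 = 24.8
  Term project 81.5 × 0.1 = 8.15
  Problem sets 99 × 0.23 = 22.77
  Homework 87 × 0.21 = 18.27
Sum = 81.49
Bonus: 81.49 + 0 = 81.49
81.49 is ≥ 72 and < 82 → C

C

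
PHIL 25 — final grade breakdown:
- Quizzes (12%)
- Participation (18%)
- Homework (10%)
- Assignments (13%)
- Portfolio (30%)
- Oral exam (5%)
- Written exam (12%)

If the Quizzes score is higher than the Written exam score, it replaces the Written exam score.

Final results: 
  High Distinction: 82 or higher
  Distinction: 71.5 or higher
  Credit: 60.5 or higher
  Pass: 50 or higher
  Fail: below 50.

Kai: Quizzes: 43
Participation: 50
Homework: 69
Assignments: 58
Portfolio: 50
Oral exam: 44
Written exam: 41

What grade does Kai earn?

Quizzes (43) > Written exam (41), so Written exam counts as 43.
Weighted total:
  Quizzes 43 × 0.12 = 5.16
  Participation 50 × 0.18 = 9
  Homework 69 × 0.1 = 6.9
  Assignments 58 × 0.13 = 7.54
  Portfolio 50 × 0.3 = 15
  Oral exam 44 × 0.05 = 2.2
  Written exam 43 × 0.12 = 5.16
Sum = 50.96
50.96 is ≥ 50 and < 60.5 → Pass

Pass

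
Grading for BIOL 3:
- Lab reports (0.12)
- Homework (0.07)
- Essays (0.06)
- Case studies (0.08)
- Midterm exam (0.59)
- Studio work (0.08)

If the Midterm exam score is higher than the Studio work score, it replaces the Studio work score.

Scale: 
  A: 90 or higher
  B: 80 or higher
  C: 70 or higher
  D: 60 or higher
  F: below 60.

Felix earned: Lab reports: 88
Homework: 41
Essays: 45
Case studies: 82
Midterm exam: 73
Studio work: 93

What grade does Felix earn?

Midterm exam (73) ≤ Studio work (93), so Studio work stays at 93.
Weighted total:
  Lab reports 88 × 0.12 = 10.56
  Homework 41 × 0.07 = 2.87
  Essays 45 × 0.06 = 2.7
  Case studies 82 × 0.08 = 6.56
  Midterm exam 73 × 0.59 = 43.07
  Studio work 93 × 0.08 = 7.44
Sum = 73.2
73.2 is ≥ 70 and < 80 → C

C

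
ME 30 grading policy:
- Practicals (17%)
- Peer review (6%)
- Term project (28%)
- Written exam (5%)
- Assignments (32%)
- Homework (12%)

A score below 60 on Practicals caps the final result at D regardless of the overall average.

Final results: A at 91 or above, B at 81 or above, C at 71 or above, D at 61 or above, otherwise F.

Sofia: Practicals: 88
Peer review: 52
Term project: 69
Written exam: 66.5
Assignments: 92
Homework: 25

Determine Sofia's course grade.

C

Practicals score 88 ≥ 60: minimum met.
Weighted total:
  Practicals 88 × 0.17 = 14.96
  Peer review 52 × 0.06 = 3.12
  Term project 69 × 0.28 = 19.32
  Written exam 66.5 × 0.05 = 3.325
  Assignments 92 × 0.32 = 29.44
  Homework 25 × 0.12 = 3
Sum = 73.165
73.165 is ≥ 71 and < 81 → C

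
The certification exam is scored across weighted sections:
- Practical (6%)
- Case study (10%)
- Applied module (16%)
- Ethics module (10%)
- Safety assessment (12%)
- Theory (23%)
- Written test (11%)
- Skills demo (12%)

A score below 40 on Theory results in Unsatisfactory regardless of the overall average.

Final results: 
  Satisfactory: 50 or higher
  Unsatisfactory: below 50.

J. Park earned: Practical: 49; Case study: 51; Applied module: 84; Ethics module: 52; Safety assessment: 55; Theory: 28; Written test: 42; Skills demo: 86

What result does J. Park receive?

Unsatisfactory

Theory score 28 < 40: minimum not met.
Weighted total:
  Practical 49 × 0.06 = 2.94
  Case study 51 × 0.1 = 5.1
  Applied module 84 × 0.16 = 13.44
  Ethics module 52 × 0.1 = 5.2
  Safety assessment 55 × 0.12 = 6.6
  Theory 28 × 0.23 = 6.44
  Written test 42 × 0.11 = 4.62
  Skills demo 86 × 0.12 = 10.32
Sum = 54.66
Because the Theory minimum was not met, the result is Unsatisfactory.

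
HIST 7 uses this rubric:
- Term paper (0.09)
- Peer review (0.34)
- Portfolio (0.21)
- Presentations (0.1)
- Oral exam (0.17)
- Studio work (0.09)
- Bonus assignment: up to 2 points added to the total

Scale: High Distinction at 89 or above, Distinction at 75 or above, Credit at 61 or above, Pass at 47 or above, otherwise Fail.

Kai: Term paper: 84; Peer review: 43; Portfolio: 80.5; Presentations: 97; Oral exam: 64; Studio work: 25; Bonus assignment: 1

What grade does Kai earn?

Weighted total:
  Term paper 84 × 0.09 = 7.56
  Peer review 43 × 0.34 = 14.62
  Portfolio 80.5 × 0.21 = 16.905
  Presentations 97 × 0.1 = 9.7
  Oral exam 64 × 0.17 = 10.88
  Studio work 25 × 0.09 = 2.25
Sum = 61.915
Bonus assignment: 61.915 + 1 = 62.915
62.915 is ≥ 61 and < 75 → Credit

Credit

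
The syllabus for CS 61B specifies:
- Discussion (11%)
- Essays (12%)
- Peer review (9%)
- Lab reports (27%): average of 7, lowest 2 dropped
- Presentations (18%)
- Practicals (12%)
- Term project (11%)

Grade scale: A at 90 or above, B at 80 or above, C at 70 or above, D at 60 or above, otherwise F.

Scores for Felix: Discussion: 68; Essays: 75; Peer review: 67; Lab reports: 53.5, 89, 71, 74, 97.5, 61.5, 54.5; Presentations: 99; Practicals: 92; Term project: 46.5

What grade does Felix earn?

C

Lab reports: drop 53.5, 54.5 → average of remaining 5 = 393/5 = 78.6
Weighted total:
  Discussion 68 × 0.11 = 7.48
  Essays 75 × 0.12 = 9
  Peer review 67 × 0.09 = 6.03
  Lab reports 78.6 × 0.27 = 21.222
  Presentations 99 × 0.18 = 17.82
  Practicals 92 × 0.12 = 11.04
  Term project 46.5 × 0.11 = 5.115
Sum = 77.707
77.707 is ≥ 70 and < 80 → C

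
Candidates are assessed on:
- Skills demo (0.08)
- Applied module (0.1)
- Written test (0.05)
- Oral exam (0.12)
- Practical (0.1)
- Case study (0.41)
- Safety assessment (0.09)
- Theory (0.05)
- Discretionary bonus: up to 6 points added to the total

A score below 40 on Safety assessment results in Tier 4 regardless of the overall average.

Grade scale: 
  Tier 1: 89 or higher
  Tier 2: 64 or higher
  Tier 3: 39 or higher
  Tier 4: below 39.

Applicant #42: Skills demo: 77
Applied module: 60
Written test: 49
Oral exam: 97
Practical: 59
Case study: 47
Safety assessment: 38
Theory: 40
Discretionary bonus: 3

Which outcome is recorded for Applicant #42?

Safety assessment score 38 < 40: minimum not met.
Weighted total:
  Skills demo 77 × 0.08 = 6.16
  Applied module 60 × 0.1 = 6
  Written test 49 × 0.05 = 2.45
  Oral exam 97 × 0.12 = 11.64
  Practical 59 × 0.1 = 5.9
  Case study 47 × 0.41 = 19.27
  Safety assessment 38 × 0.09 = 3.42
  Theory 40 × 0.05 = 2
Sum = 56.84
Discretionary bonus: 56.84 + 3 = 59.84
Because the Safety assessment minimum was not met, the result is Tier 4.

Tier 4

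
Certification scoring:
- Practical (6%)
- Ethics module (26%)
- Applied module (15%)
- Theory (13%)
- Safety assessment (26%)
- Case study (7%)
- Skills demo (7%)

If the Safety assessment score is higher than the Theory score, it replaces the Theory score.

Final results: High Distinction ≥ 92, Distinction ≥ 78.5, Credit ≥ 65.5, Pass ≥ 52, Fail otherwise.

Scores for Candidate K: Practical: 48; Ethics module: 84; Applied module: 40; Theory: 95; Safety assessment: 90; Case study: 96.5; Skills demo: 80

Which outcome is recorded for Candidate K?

Safety assessment (90) ≤ Theory (95), so Theory stays at 95.
Weighted total:
  Practical 48 × 0.06 = 2.88
  Ethics module 84 × 0.26 = 21.84
  Applied module 40 × 0.15 = 6
  Theory 95 × 0.13 = 12.35
  Safety assessment 90 × 0.26 = 23.4
  Case study 96.5 × 0.07 = 6.755
  Skills demo 80 × 0.07 = 5.6
Sum = 78.825
78.825 is ≥ 78.5 and < 92 → Distinction

Distinction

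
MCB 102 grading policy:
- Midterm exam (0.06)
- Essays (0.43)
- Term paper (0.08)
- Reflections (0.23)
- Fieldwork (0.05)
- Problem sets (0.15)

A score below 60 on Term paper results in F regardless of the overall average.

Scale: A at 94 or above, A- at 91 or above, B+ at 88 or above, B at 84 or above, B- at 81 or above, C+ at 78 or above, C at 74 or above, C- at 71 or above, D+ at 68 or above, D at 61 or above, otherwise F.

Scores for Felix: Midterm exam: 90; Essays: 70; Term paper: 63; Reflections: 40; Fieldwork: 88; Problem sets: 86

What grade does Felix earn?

D

Term paper score 63 ≥ 60: minimum met.
Weighted total:
  Midterm exam 90 × 0.06 = 5.4
  Essays 70 × 0.43 = 30.1
  Term paper 63 × 0.08 = 5.04
  Reflections 40 × 0.23 = 9.2
  Fieldwork 88 × 0.05 = 4.4
  Problem sets 86 × 0.15 = 12.9
Sum = 67.04
67.04 is ≥ 61 and < 68 → D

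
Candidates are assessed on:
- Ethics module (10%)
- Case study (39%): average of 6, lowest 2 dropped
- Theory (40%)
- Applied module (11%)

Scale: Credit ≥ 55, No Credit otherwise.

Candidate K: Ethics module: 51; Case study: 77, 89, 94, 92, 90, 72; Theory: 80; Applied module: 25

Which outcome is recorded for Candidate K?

Case study: drop 72, 77 → average of remaining 4 = 365/4 = 91.25
Weighted total:
  Ethics module 51 × 0.1 = 5.1
  Case study 91.25 × 0.39 = 35.5875
  Theory 80 × 0.4 = 32
  Applied module 25 × 0.11 = 2.75
Sum = 75.4375
75.4375 ≥ 55 → Credit

Credit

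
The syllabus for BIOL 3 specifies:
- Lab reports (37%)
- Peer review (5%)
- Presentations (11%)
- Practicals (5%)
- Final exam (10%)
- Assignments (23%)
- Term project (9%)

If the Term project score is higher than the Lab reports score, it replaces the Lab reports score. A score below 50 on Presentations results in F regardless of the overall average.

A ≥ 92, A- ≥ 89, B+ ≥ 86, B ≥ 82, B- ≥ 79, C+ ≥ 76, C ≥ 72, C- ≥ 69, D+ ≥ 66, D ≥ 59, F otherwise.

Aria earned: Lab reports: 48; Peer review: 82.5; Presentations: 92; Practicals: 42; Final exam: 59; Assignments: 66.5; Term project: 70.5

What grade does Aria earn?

Term project (70.5) > Lab reports (48), so Lab reports counts as 70.5.
Presentations score 92 ≥ 50: minimum met.
Weighted total:
  Lab reports 70.5 × 0.37 = 26.085
  Peer review 82.5 × 0.05 = 4.125
  Presentations 92 × 0.11 = 10.12
  Practicals 42 × 0.05 = 2.1
  Final exam 59 × 0.1 = 5.9
  Assignments 66.5 × 0.23 = 15.295
  Term project 70.5 × 0.09 = 6.345
Sum = 69.97
69.97 is ≥ 69 and < 72 → C-

C-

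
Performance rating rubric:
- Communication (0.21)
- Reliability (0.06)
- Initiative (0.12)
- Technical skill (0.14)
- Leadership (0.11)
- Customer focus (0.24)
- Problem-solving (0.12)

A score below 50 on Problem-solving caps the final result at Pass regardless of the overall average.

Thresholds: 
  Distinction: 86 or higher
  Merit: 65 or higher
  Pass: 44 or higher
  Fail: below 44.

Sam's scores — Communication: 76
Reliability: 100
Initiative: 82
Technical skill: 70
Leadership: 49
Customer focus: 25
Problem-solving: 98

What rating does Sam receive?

Problem-solving score 98 ≥ 50: minimum met.
Weighted total:
  Communication 76 × 0.21 = 15.96
  Reliability 100 × 0.06 = 6
  Initiative 82 × 0.12 = 9.84
  Technical skill 70 × 0.14 = 9.8
  Leadership 49 × 0.11 = 5.39
  Customer focus 25 × 0.24 = 6
  Problem-solving 98 × 0.12 = 11.76
Sum = 64.75
64.75 is ≥ 44 and < 65 → Pass

Pass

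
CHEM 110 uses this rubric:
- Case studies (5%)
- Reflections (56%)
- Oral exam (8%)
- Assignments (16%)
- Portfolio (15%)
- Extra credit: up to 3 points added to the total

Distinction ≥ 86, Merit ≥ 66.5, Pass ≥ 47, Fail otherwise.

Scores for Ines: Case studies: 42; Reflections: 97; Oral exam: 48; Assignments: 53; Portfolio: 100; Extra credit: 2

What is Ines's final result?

Weighted total:
  Case studies 42 × 0.05 = 2.1
  Reflections 97 × 0.56 = 54.32
  Oral exam 48 × 0.08 = 3.84
  Assignments 53 × 0.16 = 8.48
  Portfolio 100 × 0.15 = 15
Sum = 83.74
Extra credit: 83.74 + 2 = 85.74
85.74 is ≥ 66.5 and < 86 → Merit

Merit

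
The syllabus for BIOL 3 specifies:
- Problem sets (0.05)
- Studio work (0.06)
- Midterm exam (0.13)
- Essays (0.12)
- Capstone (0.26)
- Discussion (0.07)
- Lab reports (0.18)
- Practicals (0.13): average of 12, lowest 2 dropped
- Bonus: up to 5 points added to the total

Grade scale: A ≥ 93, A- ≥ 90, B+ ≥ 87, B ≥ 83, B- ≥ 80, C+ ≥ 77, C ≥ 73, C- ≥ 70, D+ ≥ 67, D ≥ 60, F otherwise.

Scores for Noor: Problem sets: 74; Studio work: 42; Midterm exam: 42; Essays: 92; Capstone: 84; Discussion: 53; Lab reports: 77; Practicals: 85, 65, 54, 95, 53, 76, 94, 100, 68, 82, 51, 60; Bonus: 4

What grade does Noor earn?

Practicals: drop 51, 53 → average of remaining 10 = 779/10 = 77.9
Weighted total:
  Problem sets 74 × 0.05 = 3.7
  Studio work 42 × 0.06 = 2.52
  Midterm exam 42 × 0.13 = 5.46
  Essays 92 × 0.12 = 11.04
  Capstone 84 × 0.26 = 21.84
  Discussion 53 × 0.07 = 3.71
  Lab reports 77 × 0.18 = 13.86
  Practicals 77.9 × 0.13 = 10.127
Sum = 72.257
Bonus: 72.257 + 4 = 76.257
76.257 is ≥ 73 and < 77 → C

C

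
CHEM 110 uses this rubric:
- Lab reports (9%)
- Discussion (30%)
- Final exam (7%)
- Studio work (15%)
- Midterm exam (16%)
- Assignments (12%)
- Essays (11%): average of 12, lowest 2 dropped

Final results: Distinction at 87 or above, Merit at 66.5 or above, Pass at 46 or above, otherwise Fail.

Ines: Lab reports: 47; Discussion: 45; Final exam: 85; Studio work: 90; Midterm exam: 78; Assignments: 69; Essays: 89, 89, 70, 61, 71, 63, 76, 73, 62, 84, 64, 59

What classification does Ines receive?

Pass

Essays: drop 59, 61 → average of remaining 10 = 741/10 = 74.1
Weighted total:
  Lab reports 47 × 0.09 = 4.23
  Discussion 45 × 0.3 = 13.5
  Final exam 85 × 0.07 = 5.95
  Studio work 90 × 0.15 = 13.5
  Midterm exam 78 × 0.16 = 12.48
  Assignments 69 × 0.12 = 8.28
  Essays 74.1 × 0.11 = 8.151
Sum = 66.091
66.091 is ≥ 46 and < 66.5 → Pass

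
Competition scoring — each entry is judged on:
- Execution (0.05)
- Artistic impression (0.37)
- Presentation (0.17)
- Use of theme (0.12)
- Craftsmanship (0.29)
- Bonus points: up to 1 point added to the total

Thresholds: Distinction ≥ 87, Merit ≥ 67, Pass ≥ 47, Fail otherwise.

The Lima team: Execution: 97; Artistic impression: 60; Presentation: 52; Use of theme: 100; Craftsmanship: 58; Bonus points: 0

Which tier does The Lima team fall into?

Pass

Weighted total:
  Execution 97 × 0.05 = 4.85
  Artistic impression 60 × 0.37 = 22.2
  Presentation 52 × 0.17 = 8.84
  Use of theme 100 × 0.12 = 12
  Craftsmanship 58 × 0.29 = 16.82
Sum = 64.71
Bonus points: 64.71 + 0 = 64.71
64.71 is ≥ 47 and < 67 → Pass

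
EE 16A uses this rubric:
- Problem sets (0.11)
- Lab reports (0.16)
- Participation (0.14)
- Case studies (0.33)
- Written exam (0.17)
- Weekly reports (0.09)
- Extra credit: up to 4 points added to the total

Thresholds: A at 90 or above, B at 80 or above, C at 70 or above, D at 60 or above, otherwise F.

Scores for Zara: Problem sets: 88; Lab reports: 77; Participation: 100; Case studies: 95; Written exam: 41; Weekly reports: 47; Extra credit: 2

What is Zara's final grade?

B

Weighted total:
  Problem sets 88 × 0.11 = 9.68
  Lab reports 77 × 0.16 = 12.32
  Participation 100 × 0.14 = 14
  Case studies 95 × 0.33 = 31.35
  Written exam 41 × 0.17 = 6.97
  Weekly reports 47 × 0.09 = 4.23
Sum = 78.55
Extra credit: 78.55 + 2 = 80.55
80.55 is ≥ 80 and < 90 → B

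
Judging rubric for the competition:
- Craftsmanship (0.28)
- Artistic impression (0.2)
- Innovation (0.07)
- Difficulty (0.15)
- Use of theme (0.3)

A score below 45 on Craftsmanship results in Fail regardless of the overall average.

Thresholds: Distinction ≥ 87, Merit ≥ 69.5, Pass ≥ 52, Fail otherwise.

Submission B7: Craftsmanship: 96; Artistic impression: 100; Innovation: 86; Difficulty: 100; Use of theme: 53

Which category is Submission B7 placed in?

Merit

Craftsmanship score 96 ≥ 45: minimum met.
Weighted total:
  Craftsmanship 96 × 0.28 = 26.88
  Artistic impression 100 × 0.2 = 20
  Innovation 86 × 0.07 = 6.02
  Difficulty 100 × 0.15 = 15
  Use of theme 53 × 0.3 = 15.9
Sum = 83.8
83.8 is ≥ 69.5 and < 87 → Merit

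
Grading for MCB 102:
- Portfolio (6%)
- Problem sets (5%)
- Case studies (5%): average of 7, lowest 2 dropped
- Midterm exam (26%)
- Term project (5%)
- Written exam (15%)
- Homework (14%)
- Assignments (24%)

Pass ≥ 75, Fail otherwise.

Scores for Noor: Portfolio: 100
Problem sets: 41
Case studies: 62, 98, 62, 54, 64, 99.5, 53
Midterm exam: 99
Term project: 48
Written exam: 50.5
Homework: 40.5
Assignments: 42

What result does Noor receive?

Case studies: drop 53, 54 → average of remaining 5 = 385.5/5 = 77.1
Weighted total:
  Portfolio 100 × 0.06 = 6
  Problem sets 41 × 0.05 = 2.05
  Case studies 77.1 × 0.05 = 3.855
  Midterm exam 99 × 0.26 = 25.74
  Term project 48 × 0.05 = 2.4
  Written exam 50.5 × 0.15 = 7.575
  Homework 40.5 × 0.14 = 5.67
  Assignments 42 × 0.24 = 10.08
Sum = 63.37
63.37 < 75 → Fail

Fail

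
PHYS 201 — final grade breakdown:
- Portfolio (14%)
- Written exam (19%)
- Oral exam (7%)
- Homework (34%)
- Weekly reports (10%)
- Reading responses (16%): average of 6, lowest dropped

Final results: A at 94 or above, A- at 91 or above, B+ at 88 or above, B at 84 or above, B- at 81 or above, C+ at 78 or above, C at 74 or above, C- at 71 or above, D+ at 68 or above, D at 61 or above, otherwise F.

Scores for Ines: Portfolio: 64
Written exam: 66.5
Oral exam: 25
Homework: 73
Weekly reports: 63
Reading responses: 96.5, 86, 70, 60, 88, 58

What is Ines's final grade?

Reading responses: drop 58 → average of remaining 5 = 400.5/5 = 80.1
Weighted total:
  Portfolio 64 × 0.14 = 8.96
  Written exam 66.5 × 0.19 = 12.635
  Oral exam 25 × 0.07 = 1.75
  Homework 73 × 0.34 = 24.82
  Weekly reports 63 × 0.1 = 6.3
  Reading responses 80.1 × 0.16 = 12.816
Sum = 67.281
67.281 is ≥ 61 and < 68 → D

D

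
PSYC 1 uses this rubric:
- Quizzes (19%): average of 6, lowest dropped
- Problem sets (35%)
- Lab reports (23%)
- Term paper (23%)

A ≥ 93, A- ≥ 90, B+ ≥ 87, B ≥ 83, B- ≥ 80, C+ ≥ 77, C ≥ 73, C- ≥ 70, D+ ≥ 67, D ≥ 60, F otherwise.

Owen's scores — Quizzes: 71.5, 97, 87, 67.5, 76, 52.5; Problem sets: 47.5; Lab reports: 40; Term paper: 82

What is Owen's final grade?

Quizzes: drop 52.5 → average of remaining 5 = 399/5 = 79.8
Weighted total:
  Quizzes 79.8 × 0.19 = 15.162
  Problem sets 47.5 × 0.35 = 16.625
  Lab reports 40 × 0.23 = 9.2
  Term paper 82 × 0.23 = 18.86
Sum = 59.847
59.847 < 60 → F

F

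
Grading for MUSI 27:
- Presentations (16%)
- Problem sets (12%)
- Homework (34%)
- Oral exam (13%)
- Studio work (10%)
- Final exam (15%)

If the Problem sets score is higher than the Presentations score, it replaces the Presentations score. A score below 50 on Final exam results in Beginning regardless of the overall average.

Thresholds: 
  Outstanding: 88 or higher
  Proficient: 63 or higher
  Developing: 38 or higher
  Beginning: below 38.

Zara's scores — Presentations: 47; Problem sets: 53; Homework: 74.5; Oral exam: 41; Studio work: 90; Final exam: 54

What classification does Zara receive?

Problem sets (53) > Presentations (47), so Presentations counts as 53.
Final exam score 54 ≥ 50: minimum met.
Weighted total:
  Presentations 53 × 0.16 = 8.48
  Problem sets 53 × 0.12 = 6.36
  Homework 74.5 × 0.34 = 25.33
  Oral exam 41 × 0.13 = 5.33
  Studio work 90 × 0.1 = 9
  Final exam 54 × 0.15 = 8.1
Sum = 62.6
62.6 is ≥ 38 and < 63 → Developing

Developing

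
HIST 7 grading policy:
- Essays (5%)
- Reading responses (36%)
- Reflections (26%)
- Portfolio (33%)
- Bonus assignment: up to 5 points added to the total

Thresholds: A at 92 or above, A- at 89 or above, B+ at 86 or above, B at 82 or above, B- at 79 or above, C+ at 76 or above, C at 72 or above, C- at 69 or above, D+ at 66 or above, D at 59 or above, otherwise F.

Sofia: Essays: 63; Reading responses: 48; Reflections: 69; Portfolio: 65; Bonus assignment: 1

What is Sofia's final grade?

Weighted total:
  Essays 63 × 0.05 = 3.15
  Reading responses 48 × 0.36 = 17.28
  Reflections 69 × 0.26 = 17.94
  Portfolio 65 × 0.33 = 21.45
Sum = 59.82
Bonus assignment: 59.82 + 1 = 60.82
60.82 is ≥ 59 and < 66 → D

D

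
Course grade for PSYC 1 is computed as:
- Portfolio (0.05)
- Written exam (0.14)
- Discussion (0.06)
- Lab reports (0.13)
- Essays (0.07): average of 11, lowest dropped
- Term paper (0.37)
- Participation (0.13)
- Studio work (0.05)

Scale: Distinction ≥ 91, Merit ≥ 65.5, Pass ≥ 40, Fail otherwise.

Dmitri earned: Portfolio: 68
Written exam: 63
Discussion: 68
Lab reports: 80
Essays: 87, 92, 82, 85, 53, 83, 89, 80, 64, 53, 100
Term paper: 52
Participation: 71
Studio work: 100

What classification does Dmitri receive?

Essays: drop 53 → average of remaining 10 = 815/10 = 81.5
Weighted total:
  Portfolio 68 × 0.05 = 3.4
  Written exam 63 × 0.14 = 8.82
  Discussion 68 × 0.06 = 4.08
  Lab reports 80 × 0.13 = 10.4
  Essays 81.5 × 0.07 = 5.705
  Term paper 52 × 0.37 = 19.24
  Participation 71 × 0.13 = 9.23
  Studio work 100 × 0.05 = 5
Sum = 65.875
65.875 is ≥ 65.5 and < 91 → Merit

Merit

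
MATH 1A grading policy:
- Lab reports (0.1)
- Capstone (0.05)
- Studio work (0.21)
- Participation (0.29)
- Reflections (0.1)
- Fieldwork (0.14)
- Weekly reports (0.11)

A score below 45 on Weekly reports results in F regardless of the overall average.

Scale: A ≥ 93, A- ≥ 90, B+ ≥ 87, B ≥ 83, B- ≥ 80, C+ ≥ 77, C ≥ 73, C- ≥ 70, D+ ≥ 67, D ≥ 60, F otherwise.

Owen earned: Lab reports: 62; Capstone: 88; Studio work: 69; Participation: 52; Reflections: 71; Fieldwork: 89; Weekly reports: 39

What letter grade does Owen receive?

F

Weekly reports score 39 < 45: minimum not met.
Weighted total:
  Lab reports 62 × 0.1 = 6.2
  Capstone 88 × 0.05 = 4.4
  Studio work 69 × 0.21 = 14.49
  Participation 52 × 0.29 = 15.08
  Reflections 71 × 0.1 = 7.1
  Fieldwork 89 × 0.14 = 12.46
  Weekly reports 39 × 0.11 = 4.29
Sum = 64.02
Because the Weekly reports minimum was not met, the result is F.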